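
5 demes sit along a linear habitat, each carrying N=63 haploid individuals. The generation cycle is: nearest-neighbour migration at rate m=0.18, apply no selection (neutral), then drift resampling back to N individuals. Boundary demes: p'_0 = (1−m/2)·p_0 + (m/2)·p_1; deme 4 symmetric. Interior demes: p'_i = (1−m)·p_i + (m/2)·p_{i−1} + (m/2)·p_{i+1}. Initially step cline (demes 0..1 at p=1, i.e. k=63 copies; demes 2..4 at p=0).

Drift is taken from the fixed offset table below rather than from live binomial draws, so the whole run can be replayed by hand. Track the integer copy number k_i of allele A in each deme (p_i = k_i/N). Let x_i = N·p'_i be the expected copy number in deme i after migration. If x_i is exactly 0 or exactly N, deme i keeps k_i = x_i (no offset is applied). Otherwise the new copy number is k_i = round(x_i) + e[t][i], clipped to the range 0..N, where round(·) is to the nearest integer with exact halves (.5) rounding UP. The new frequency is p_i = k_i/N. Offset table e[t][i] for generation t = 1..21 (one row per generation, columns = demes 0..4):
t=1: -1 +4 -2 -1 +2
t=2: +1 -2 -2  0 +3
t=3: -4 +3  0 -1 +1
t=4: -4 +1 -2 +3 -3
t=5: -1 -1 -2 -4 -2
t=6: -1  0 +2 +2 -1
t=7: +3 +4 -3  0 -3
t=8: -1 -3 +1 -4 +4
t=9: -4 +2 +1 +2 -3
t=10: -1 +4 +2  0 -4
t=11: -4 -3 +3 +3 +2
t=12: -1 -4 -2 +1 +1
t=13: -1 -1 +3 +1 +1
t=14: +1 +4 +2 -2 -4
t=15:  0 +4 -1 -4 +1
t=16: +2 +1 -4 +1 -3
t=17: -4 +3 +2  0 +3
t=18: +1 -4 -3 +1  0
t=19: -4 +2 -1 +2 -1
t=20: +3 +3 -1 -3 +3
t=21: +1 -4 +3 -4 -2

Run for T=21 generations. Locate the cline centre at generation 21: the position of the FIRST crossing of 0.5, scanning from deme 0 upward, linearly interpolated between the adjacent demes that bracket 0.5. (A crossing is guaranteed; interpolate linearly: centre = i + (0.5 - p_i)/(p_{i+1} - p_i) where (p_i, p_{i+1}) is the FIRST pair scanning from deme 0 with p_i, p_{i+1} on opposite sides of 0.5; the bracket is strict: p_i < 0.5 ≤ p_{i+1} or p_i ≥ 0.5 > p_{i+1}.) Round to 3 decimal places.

t=0: k=[63 63 0 0 0]
t=1: x=[63.0000 57.3300 5.6700 0.0000 0.0000] k=[63 61 4 0 0]
t=2: x=[62.8200 56.0500 8.7700 0.3600 0.0000] k=[63 54 7 0 0]
t=3: x=[62.1900 50.5800 10.6000 0.6300 0.0000] k=[58 54 11 0 0]
t=4: x=[57.6400 50.4900 13.8800 0.9900 0.0000] k=[54 51 12 4 0]
t=5: x=[53.7300 47.7600 14.7900 4.3600 0.3600] k=[53 47 13 0 0]
t=6: x=[52.4600 44.4800 14.8900 1.1700 0.0000] k=[51 44 17 3 0]
t=7: x=[50.3700 42.2000 18.1700 3.9900 0.2700] k=[53 46 15 4 0]
t=8: x=[52.3700 43.8400 16.8000 4.6300 0.3600] k=[51 41 18 1 4]
t=9: x=[50.1000 39.8300 18.5400 2.8000 3.7300] k=[46 42 20 5 1]
t=10: x=[45.6400 40.3800 20.6300 5.9900 1.3600] k=[45 44 23 6 0]
t=11: x=[44.9100 42.2000 23.3600 6.9900 0.5400] k=[41 39 26 10 3]
t=12: x=[40.8200 38.0100 25.7300 10.8100 3.6300] k=[40 34 24 12 5]
t=13: x=[39.4600 33.6400 23.8200 12.4500 5.6300] k=[38 33 27 13 7]
t=14: x=[37.5500 32.9100 26.2800 13.7200 7.5400] k=[39 37 28 12 4]
t=15: x=[38.8200 36.3700 27.3700 12.7200 4.7200] k=[39 40 26 9 6]
t=16: x=[39.0900 38.6500 25.7300 10.2600 6.2700] k=[41 40 22 11 3]
t=17: x=[40.9100 38.4700 22.6300 11.2700 3.7200] k=[37 41 25 11 7]
t=18: x=[37.3600 39.2000 25.1800 11.9000 7.3600] k=[38 35 22 13 7]
t=19: x=[37.7300 34.1000 22.3600 13.2700 7.5400] k=[34 36 21 15 7]
t=20: x=[34.1800 34.4700 21.8100 14.8200 7.7200] k=[37 37 21 12 11]
t=21: x=[37.0000 35.5600 21.6300 12.7200 11.0900] k=[38 32 25 9 9]

1.071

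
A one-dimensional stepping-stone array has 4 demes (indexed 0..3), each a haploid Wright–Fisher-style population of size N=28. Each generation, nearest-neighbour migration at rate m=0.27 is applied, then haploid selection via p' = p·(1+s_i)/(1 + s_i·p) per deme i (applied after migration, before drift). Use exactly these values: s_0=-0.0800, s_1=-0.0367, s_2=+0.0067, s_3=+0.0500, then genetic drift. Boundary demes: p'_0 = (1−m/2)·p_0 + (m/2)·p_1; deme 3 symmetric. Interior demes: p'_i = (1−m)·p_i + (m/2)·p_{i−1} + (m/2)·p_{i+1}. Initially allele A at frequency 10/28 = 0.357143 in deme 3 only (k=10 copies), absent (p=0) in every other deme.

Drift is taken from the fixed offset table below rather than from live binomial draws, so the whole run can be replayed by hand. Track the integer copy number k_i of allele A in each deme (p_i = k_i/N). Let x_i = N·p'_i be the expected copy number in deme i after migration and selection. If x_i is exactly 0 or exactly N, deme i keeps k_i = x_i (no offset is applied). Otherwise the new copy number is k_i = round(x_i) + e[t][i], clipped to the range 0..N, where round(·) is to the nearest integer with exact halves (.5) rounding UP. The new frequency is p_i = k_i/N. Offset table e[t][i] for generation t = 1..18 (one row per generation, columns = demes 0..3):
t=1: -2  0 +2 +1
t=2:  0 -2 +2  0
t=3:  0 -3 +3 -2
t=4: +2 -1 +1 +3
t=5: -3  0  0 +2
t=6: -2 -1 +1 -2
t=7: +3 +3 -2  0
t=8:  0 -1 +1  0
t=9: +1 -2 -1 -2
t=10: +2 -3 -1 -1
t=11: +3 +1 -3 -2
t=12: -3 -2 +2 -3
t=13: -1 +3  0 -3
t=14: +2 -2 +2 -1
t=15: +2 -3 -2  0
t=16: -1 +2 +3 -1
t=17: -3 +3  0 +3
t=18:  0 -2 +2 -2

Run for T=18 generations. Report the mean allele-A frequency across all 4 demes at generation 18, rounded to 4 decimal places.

t=0: k=[0 0 0 10]
t=1: x=[0.0000 0.0000 1.3586 8.9443] k=[0 0 3 10]
t=2: x=[0.0000 0.3903 3.5607 9.3565] k=[0 0 6 9]
t=3: x=[0.0000 0.7811 5.6250 8.8883] k=[0 0 9 7]
t=4: x=[0.0000 1.1723 7.5518 7.5357] k=[0 0 9 11]
t=5: x=[0.0000 1.1723 8.0934 11.0547] k=[0 1 8 13]
t=6: x=[0.1242 1.7477 7.7674 12.6626] k=[0 1 9 11]
t=7: x=[0.1242 1.8784 8.2287 11.0547] k=[3 5 6 11]
t=8: x=[3.0368 4.7165 6.5735 10.6450] k=[3 4 8 11]
t=9: x=[2.9103 4.2680 7.9028 10.9182] k=[4 2 7 9]
t=10: x=[3.4686 2.8479 6.6287 9.0258] k=[5 0 6 8]
t=11: x=[4.0288 1.4333 5.4894 8.0060] k=[7 2 2 6]
t=12: x=[5.9261 2.5859 2.5555 5.6776] k=[3 1 5 3]
t=13: x=[2.5313 1.7477 4.2138 3.4136] k=[2 5 4 0]
t=14: x=[2.2279 4.3216 3.6160 0.5665] k=[4 2 6 0]
t=15: x=[3.4686 2.7169 4.6760 0.8493] k=[5 0 3 1]
t=16: x=[4.0288 1.0418 2.3393 1.3305] k=[3 3 5 0]
t=17: x=[2.7839 3.1636 4.0782 0.7079] k=[0 6 4 4]
t=18: x=[0.7469 4.7702 4.2942 4.1702] k=[1 3 6 2]

0.1071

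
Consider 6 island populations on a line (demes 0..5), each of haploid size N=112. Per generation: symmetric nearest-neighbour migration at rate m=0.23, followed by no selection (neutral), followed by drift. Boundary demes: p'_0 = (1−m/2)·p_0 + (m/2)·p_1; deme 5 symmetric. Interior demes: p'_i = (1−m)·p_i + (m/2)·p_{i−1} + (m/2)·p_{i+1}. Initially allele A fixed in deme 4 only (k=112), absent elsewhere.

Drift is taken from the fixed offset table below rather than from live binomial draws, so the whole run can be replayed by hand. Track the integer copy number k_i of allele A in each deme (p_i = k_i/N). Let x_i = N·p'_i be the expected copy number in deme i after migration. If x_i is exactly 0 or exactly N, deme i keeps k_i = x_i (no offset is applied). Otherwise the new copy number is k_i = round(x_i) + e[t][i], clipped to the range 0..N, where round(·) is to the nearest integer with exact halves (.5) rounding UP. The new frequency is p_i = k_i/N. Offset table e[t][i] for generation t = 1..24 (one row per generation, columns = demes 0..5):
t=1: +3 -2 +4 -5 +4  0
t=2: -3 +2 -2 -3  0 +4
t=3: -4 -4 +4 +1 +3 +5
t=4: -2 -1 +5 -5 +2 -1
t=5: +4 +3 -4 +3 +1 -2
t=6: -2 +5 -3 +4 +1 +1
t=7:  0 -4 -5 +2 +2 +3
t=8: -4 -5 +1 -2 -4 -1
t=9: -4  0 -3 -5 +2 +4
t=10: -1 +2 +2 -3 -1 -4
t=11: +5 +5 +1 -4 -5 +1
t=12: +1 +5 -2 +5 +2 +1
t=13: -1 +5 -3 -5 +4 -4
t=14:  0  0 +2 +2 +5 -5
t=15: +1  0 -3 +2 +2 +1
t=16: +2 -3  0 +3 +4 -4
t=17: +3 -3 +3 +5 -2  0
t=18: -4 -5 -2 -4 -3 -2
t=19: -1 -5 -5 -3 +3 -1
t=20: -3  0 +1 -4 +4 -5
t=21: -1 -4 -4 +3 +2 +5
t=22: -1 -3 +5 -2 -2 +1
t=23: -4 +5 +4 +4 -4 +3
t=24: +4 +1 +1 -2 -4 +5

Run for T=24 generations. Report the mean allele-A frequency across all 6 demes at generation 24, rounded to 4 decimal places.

t=0: k=[0 0 0 0 112 0]
t=1: x=[0.0000 0.0000 0.0000 12.8800 86.2400 12.8800] k=[0 0 0 8 90 13]
t=2: x=[0.0000 0.0000 0.9200 16.5100 71.7150 21.8550] k=[0 0 0 14 72 26]
t=3: x=[0.0000 0.0000 1.6100 19.0600 60.0400 31.2900] k=[0 0 6 20 63 36]
t=4: x=[0.0000 0.6900 6.9200 23.3350 54.9500 39.1050] k=[0 0 12 18 57 38]
t=5: x=[0.0000 1.3800 11.3100 21.7950 50.3300 40.1850] k=[0 4 7 25 51 38]
t=6: x=[0.4600 3.8850 8.7250 25.9200 46.5150 39.4950] k=[0 9 6 30 48 40]
t=7: x=[1.0350 7.6200 9.1050 29.3100 45.0100 40.9200] k=[1 4 4 31 47 44]
t=8: x=[1.3450 3.6550 7.1050 29.7350 44.8150 44.3450] k=[0 0 8 28 41 43]
t=9: x=[0.0000 0.9200 9.3800 27.1950 39.7350 42.7700] k=[0 1 6 22 42 47]
t=10: x=[0.1150 1.4600 7.2650 22.4600 40.2750 46.4250] k=[0 3 9 19 39 42]
t=11: x=[0.3450 3.3450 9.4600 20.1500 37.0450 41.6550] k=[5 8 10 16 32 43]
t=12: x=[5.3450 7.8850 10.4600 17.1500 31.4250 41.7350] k=[6 13 8 22 33 43]
t=13: x=[6.8050 11.6200 10.1850 21.6550 32.8850 41.8500] k=[6 17 7 17 37 38]
t=14: x=[7.2650 14.5850 9.3000 18.1500 34.8150 37.8850] k=[7 15 11 20 40 33]
t=15: x=[7.9200 13.6200 12.4950 21.2650 36.8950 33.8050] k=[9 14 9 23 39 35]
t=16: x=[9.5750 12.8500 11.1850 23.2300 36.7000 35.4600] k=[12 10 11 26 41 31]
t=17: x=[11.7700 10.3450 12.6100 26.0000 38.1250 32.1500] k=[15 7 16 31 36 32]
t=18: x=[14.0800 8.9550 16.6900 29.8500 34.9650 32.4600] k=[10 4 15 26 32 30]
t=19: x=[9.3100 5.9550 15.0000 25.4250 31.0800 30.2300] k=[8 1 10 22 34 29]
t=20: x=[7.1950 2.8400 10.3450 22.0000 32.0450 29.5750] k=[4 3 11 18 36 25]
t=21: x=[3.8850 4.0350 10.8850 19.2650 32.6650 26.2650] k=[3 0 7 22 35 31]
t=22: x=[2.6550 1.1500 7.9200 21.7700 33.0450 31.4600] k=[2 0 13 20 31 32]
t=23: x=[1.7700 1.7250 12.3100 20.4600 29.8500 31.8850] k=[0 7 16 24 26 35]
t=24: x=[0.8050 7.2300 15.8850 23.3100 26.8050 33.9650] k=[5 8 17 21 23 39]

0.1682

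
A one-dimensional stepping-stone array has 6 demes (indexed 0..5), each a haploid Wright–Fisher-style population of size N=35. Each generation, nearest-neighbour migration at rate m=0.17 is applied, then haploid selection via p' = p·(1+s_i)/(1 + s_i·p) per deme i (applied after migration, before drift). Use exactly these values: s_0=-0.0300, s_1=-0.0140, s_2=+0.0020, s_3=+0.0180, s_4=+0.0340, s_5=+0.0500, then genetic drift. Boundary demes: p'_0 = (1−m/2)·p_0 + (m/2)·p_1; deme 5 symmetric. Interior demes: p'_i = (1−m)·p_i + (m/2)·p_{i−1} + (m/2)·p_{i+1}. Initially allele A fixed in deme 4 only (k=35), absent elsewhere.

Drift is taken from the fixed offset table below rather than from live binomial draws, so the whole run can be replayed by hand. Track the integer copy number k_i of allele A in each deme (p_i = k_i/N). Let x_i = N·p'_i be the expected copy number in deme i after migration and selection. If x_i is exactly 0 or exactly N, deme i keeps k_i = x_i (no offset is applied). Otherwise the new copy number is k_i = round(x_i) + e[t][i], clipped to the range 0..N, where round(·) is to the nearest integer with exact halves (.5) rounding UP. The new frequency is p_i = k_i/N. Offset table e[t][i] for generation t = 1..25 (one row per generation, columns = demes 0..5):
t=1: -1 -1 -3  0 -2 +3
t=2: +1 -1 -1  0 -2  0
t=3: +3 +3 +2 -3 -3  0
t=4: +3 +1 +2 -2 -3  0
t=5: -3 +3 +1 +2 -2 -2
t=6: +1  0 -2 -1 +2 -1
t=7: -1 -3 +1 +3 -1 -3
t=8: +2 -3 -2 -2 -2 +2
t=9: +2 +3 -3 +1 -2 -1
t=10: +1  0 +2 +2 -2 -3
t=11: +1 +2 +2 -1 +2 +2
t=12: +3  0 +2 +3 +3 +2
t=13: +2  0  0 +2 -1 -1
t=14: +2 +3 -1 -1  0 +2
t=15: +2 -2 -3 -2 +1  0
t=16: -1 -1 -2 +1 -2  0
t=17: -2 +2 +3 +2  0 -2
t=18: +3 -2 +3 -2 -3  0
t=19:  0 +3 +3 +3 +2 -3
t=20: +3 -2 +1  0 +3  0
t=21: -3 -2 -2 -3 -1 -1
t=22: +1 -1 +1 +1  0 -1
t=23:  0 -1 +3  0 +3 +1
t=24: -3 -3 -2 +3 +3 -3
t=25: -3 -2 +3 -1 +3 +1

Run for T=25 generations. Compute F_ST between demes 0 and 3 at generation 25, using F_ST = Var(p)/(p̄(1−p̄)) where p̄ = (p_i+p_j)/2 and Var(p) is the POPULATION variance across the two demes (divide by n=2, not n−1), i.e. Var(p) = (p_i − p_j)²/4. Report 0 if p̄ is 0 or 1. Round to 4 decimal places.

0.1157

t=0: k=[0 0 0 0 35 0]
t=1: x=[0.0000 0.0000 0.0000 3.0239 29.2133 3.1105] k=[0 0 0 3 27 6]
t=2: x=[0.0000 0.0000 0.2555 4.8592 23.4354 8.0843] k=[0 0 0 5 21 8]
t=3: x=[0.0000 0.0000 0.4258 6.0234 18.8262 9.4375] k=[0 0 2 3 16 9]
t=4: x=[0.0000 0.1676 1.9186 4.0839 14.5836 9.9385] k=[0 1 4 2 12 10]
t=5: x=[0.0825 1.1542 3.5814 3.0696 11.2335 10.5256] k=[0 4 5 5 9 9]
t=6: x=[0.3299 3.6981 4.9234 5.4212 8.8797 9.3300] k=[1 4 3 4 11 8]
t=7: x=[1.2187 3.6141 3.1758 4.5806 10.3926 8.5667] k=[0 1 4 8 9 6]
t=8: x=[0.0825 1.1542 4.0922 7.8531 8.8797 6.5096] k=[2 0 2 6 7 9]
t=9: x=[1.7779 0.3353 2.1741 5.8312 7.2758 9.1560] k=[4 3 0 7 5 8]
t=10: x=[3.8103 2.7935 0.8517 6.3269 5.5800 8.0433] k=[5 3 3 8 4 5]
t=11: x=[4.7046 3.1296 3.4312 7.3379 4.5559 5.1248] k=[6 5 5 6 7 7]
t=12: x=[5.7668 5.0240 5.0937 6.0892 7.1024 7.2772] k=[9 5 7 9 10 9]
t=13: x=[8.4630 5.4449 7.0112 9.0341 10.0681 9.4170] k=[10 5 7 11 9 8]
t=14: x=[9.3646 5.5290 7.1814 10.6215 9.3117 8.3923] k=[11 9 6 10 9 10]
t=15: x=[10.6035 8.8216 6.6057 9.6996 9.3981 10.2653] k=[13 7 4 8 10 10]
t=16: x=[12.2464 7.1742 4.6030 7.9390 10.0681 10.3521] k=[11 6 3 9 8 10]
t=17: x=[10.3516 6.0987 3.7717 8.5195 8.4678 10.1786] k=[8 8 7 11 8 8]
t=18: x=[7.8136 7.8290 7.4367 10.5359 8.4678 8.3051] k=[11 6 10 9 5 8]
t=19: x=[10.3516 6.6884 9.5889 8.8626 5.7540 8.0433] k=[10 10 13 12 8 5]
t=20: x=[9.7839 10.1531 12.6761 11.8846 8.2947 5.4766] k=[13 8 14 12 11 5]
t=21: x=[12.3307 8.8415 13.3365 12.2265 10.8234 5.7403] k=[9 7 11 9 10 5]
t=22: x=[8.6304 7.4272 10.5047 9.3770 9.7230 5.6524] k=[10 6 12 10 10 5]
t=23: x=[9.4484 6.7727 11.3353 10.2992 9.8093 5.6524] k=[9 6 14 10 13 7]
t=24: x=[8.5467 6.8569 12.9963 10.7273 12.5024 7.8018] k=[6 4 11 14 16 5]
t=25: x=[5.6835 4.7073 10.6748 14.0648 15.1818 6.1794] k=[3 3 14 13 18 7]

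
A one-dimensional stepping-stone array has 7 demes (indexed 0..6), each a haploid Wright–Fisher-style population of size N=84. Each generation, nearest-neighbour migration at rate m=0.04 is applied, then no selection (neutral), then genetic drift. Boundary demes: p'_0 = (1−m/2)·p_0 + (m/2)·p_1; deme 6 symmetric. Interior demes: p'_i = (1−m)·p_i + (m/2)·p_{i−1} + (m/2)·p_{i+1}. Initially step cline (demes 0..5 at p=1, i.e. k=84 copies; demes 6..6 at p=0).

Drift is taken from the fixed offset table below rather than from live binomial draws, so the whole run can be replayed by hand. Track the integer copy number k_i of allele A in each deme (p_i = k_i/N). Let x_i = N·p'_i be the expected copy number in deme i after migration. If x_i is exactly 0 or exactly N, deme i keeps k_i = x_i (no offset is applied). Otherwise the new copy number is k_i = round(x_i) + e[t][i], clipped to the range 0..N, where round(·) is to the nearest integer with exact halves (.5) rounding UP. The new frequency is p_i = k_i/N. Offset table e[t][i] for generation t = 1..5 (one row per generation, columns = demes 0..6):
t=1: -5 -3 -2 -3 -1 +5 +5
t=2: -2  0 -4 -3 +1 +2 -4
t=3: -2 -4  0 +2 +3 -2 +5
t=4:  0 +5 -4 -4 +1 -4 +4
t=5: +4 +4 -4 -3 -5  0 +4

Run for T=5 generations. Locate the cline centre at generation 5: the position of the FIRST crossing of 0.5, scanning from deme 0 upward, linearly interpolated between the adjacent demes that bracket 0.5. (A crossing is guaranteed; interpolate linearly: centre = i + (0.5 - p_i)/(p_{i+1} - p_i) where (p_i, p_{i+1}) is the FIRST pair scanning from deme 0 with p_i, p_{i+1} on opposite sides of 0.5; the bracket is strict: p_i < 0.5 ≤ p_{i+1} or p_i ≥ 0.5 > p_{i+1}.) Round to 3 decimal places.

t=0: k=[84 84 84 84 84 84 0]
t=1: x=[84.0000 84.0000 84.0000 84.0000 84.0000 82.3200 1.6800] k=[84 84 84 84 84 84 7]
t=2: x=[84.0000 84.0000 84.0000 84.0000 84.0000 82.4600 8.5400] k=[84 84 84 84 84 84 5]
t=3: x=[84.0000 84.0000 84.0000 84.0000 84.0000 82.4200 6.5800] k=[84 84 84 84 84 80 12]
t=4: x=[84.0000 84.0000 84.0000 84.0000 83.9200 78.7200 13.3600] k=[84 84 84 84 84 75 17]
t=5: x=[84.0000 84.0000 84.0000 84.0000 83.8200 74.0200 18.1600] k=[84 84 84 84 79 74 22]

5.615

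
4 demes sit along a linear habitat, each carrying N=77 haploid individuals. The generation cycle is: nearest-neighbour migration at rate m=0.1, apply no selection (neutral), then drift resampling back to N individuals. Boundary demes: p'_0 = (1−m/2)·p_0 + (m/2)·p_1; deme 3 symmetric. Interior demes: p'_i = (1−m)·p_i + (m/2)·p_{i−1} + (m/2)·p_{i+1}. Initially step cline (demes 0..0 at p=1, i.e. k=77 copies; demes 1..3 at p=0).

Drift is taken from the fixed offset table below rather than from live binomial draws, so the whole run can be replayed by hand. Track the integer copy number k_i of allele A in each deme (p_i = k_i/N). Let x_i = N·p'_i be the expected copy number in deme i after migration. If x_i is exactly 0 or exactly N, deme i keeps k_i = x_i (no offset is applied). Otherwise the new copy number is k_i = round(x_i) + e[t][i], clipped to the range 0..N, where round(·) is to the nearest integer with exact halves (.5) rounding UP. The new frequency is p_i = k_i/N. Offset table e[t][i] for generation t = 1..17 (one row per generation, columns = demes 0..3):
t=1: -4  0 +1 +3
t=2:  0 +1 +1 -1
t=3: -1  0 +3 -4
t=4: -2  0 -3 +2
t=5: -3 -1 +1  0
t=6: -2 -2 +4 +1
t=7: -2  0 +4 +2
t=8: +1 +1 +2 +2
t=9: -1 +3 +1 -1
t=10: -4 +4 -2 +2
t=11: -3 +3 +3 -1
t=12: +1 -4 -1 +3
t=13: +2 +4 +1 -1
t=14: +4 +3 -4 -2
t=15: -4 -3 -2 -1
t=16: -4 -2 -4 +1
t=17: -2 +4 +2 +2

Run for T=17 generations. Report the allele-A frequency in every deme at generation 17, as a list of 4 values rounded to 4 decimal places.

t=0: k=[77 0 0 0]
t=1: x=[73.1500 3.8500 0.0000 0.0000] k=[69 4 0 0]
t=2: x=[65.7500 7.0500 0.2000 0.0000] k=[66 8 1 0]
t=3: x=[63.1000 10.5500 1.3000 0.0500] k=[62 11 4 0]
t=4: x=[59.4500 13.2000 4.1500 0.2000] k=[57 13 1 2]
t=5: x=[54.8000 14.6000 1.6500 1.9500] k=[52 14 3 2]
t=6: x=[50.1000 15.3500 3.5000 2.0500] k=[48 13 8 3]
t=7: x=[46.2500 14.5000 8.0000 3.2500] k=[44 15 12 5]
t=8: x=[42.5500 16.3000 11.8000 5.3500] k=[44 17 14 7]
t=9: x=[42.6500 18.2000 13.8000 7.3500] k=[42 21 15 6]
t=10: x=[40.9500 21.7500 14.8500 6.4500] k=[37 26 13 8]
t=11: x=[36.4500 25.9000 13.4000 8.2500] k=[33 29 16 7]
t=12: x=[32.8000 28.5500 16.2000 7.4500] k=[34 25 15 10]
t=13: x=[33.5500 24.9500 15.2500 10.2500] k=[36 29 16 9]
t=14: x=[35.6500 28.7000 16.3000 9.3500] k=[40 32 12 7]
t=15: x=[39.6000 31.4000 12.7500 7.2500] k=[36 28 11 6]
t=16: x=[35.6000 27.5500 11.6000 6.2500] k=[32 26 8 7]
t=17: x=[31.7000 25.4000 8.8500 7.0500] k=[30 29 11 9]

[0.3896, 0.3766, 0.1429, 0.1169]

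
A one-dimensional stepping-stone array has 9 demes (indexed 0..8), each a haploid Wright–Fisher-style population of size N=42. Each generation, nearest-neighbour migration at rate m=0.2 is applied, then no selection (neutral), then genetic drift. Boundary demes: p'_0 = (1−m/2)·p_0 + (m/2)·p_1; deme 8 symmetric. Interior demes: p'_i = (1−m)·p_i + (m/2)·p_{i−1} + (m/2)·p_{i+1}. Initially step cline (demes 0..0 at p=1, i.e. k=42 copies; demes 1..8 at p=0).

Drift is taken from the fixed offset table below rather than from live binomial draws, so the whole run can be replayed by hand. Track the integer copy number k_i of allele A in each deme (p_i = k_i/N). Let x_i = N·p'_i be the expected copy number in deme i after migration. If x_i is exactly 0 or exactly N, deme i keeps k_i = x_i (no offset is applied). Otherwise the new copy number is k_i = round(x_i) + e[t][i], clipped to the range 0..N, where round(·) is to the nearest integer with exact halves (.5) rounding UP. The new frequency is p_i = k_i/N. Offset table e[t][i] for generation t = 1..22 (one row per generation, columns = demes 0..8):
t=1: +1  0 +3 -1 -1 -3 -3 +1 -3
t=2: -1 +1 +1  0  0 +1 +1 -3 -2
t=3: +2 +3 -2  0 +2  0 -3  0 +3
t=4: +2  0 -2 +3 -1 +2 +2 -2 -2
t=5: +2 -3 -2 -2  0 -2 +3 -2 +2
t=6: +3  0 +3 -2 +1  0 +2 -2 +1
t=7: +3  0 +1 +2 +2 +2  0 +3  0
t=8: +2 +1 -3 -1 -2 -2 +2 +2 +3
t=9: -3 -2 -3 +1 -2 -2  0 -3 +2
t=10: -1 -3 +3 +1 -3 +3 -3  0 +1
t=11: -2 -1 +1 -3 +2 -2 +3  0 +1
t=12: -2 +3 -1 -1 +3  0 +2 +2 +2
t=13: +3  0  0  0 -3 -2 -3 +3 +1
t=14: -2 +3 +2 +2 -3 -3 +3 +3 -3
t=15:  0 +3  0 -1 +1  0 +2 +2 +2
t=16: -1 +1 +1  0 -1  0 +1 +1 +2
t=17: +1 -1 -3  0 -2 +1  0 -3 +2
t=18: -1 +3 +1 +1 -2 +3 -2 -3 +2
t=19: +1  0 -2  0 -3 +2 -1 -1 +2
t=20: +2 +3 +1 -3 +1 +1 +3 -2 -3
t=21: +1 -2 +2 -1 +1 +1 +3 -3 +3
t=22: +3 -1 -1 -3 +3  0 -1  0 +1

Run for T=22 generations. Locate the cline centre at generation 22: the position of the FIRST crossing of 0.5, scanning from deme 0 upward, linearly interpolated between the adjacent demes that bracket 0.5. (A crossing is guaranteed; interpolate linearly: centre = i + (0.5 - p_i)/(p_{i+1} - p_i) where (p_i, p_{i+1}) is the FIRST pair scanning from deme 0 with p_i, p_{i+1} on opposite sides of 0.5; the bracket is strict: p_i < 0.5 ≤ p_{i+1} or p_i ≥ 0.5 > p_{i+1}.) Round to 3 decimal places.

0.667

t=0: k=[42 0 0 0 0 0 0 0 0]
t=1: x=[37.8000 4.2000 0.0000 0.0000 0.0000 0.0000 0.0000 0.0000 0.0000] k=[39 4 0 0 0 0 0 0 0]
t=2: x=[35.5000 7.1000 0.4000 0.0000 0.0000 0.0000 0.0000 0.0000 0.0000] k=[35 8 1 0 0 0 0 0 0]
t=3: x=[32.3000 10.0000 1.6000 0.1000 0.0000 0.0000 0.0000 0.0000 0.0000] k=[34 13 0 0 0 0 0 0 0]
t=4: x=[31.9000 13.8000 1.3000 0.0000 0.0000 0.0000 0.0000 0.0000 0.0000] k=[34 14 0 0 0 0 0 0 0]
t=5: x=[32.0000 14.6000 1.4000 0.0000 0.0000 0.0000 0.0000 0.0000 0.0000] k=[34 12 0 0 0 0 0 0 0]
t=6: x=[31.8000 13.0000 1.2000 0.0000 0.0000 0.0000 0.0000 0.0000 0.0000] k=[35 13 4 0 0 0 0 0 0]
t=7: x=[32.8000 14.3000 4.5000 0.4000 0.0000 0.0000 0.0000 0.0000 0.0000] k=[36 14 6 2 0 0 0 0 0]
t=8: x=[33.8000 15.4000 6.4000 2.2000 0.2000 0.0000 0.0000 0.0000 0.0000] k=[36 16 3 1 0 0 0 0 0]
t=9: x=[34.0000 16.7000 4.1000 1.1000 0.1000 0.0000 0.0000 0.0000 0.0000] k=[31 15 1 2 0 0 0 0 0]
t=10: x=[29.4000 15.2000 2.5000 1.7000 0.2000 0.0000 0.0000 0.0000 0.0000] k=[28 12 6 3 0 0 0 0 0]
t=11: x=[26.4000 13.0000 6.3000 3.0000 0.3000 0.0000 0.0000 0.0000 0.0000] k=[24 12 7 0 2 0 0 0 0]
t=12: x=[22.8000 12.7000 6.8000 0.9000 1.6000 0.2000 0.0000 0.0000 0.0000] k=[21 16 6 0 5 0 0 0 0]
t=13: x=[20.5000 15.5000 6.4000 1.1000 4.0000 0.5000 0.0000 0.0000 0.0000] k=[24 16 6 1 1 0 0 0 0]
t=14: x=[23.2000 15.8000 6.5000 1.5000 0.9000 0.1000 0.0000 0.0000 0.0000] k=[21 19 9 4 0 0 0 0 0]
t=15: x=[20.8000 18.2000 9.5000 4.1000 0.4000 0.0000 0.0000 0.0000 0.0000] k=[21 21 10 3 1 0 0 0 0]
t=16: x=[21.0000 19.9000 10.4000 3.5000 1.1000 0.1000 0.0000 0.0000 0.0000] k=[20 21 11 4 0 0 0 0 0]
t=17: x=[20.1000 19.9000 11.3000 4.3000 0.4000 0.0000 0.0000 0.0000 0.0000] k=[21 19 8 4 0 0 0 0 0]
t=18: x=[20.8000 18.1000 8.7000 4.0000 0.4000 0.0000 0.0000 0.0000 0.0000] k=[20 21 10 5 0 0 0 0 0]
t=19: x=[20.1000 19.8000 10.6000 5.0000 0.5000 0.0000 0.0000 0.0000 0.0000] k=[21 20 9 5 0 0 0 0 0]
t=20: x=[20.9000 19.0000 9.7000 4.9000 0.5000 0.0000 0.0000 0.0000 0.0000] k=[23 22 11 2 2 0 0 0 0]
t=21: x=[22.9000 21.0000 11.2000 2.9000 1.8000 0.2000 0.0000 0.0000 0.0000] k=[24 19 13 2 3 1 0 0 0]
t=22: x=[23.5000 18.9000 12.5000 3.2000 2.7000 1.1000 0.1000 0.0000 0.0000] k=[27 18 12 0 6 1 0 0 0]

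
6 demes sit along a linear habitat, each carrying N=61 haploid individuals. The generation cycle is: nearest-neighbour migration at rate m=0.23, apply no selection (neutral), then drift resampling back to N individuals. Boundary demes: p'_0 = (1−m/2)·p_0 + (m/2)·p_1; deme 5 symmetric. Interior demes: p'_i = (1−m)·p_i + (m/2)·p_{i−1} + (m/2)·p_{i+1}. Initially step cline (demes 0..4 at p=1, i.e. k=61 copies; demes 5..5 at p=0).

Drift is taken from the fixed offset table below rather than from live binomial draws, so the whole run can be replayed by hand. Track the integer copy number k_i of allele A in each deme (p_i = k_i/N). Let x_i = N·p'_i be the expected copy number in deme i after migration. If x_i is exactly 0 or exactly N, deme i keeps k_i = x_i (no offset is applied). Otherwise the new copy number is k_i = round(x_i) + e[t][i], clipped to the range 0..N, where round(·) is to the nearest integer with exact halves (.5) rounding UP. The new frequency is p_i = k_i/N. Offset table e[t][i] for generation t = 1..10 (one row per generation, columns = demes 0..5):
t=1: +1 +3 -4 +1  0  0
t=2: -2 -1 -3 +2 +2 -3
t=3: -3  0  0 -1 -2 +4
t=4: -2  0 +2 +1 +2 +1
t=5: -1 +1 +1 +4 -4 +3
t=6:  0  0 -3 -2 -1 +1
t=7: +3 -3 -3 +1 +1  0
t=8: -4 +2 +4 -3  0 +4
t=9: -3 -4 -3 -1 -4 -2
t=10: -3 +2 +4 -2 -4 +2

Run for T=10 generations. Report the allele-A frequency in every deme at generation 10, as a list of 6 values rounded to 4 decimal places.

t=0: k=[61 61 61 61 61 0]
t=1: x=[61.0000 61.0000 61.0000 61.0000 53.9850 7.0150] k=[61 61 61 61 54 7]
t=2: x=[61.0000 61.0000 61.0000 60.1950 49.4000 12.4050] k=[61 61 61 61 51 9]
t=3: x=[61.0000 61.0000 61.0000 59.8500 47.3200 13.8300] k=[61 61 61 59 45 18]
t=4: x=[61.0000 61.0000 60.7700 57.6200 43.5050 21.1050] k=[61 61 61 59 46 22]
t=5: x=[61.0000 61.0000 60.7700 57.7350 44.7350 24.7600] k=[61 61 61 61 41 28]
t=6: x=[61.0000 61.0000 61.0000 58.7000 41.8050 29.4950] k=[61 61 61 57 41 30]
t=7: x=[61.0000 61.0000 60.5400 55.6200 41.5750 31.2650] k=[61 61 58 57 43 31]
t=8: x=[61.0000 60.6550 58.2300 55.5050 43.2300 32.3800] k=[61 61 61 53 43 36]
t=9: x=[61.0000 61.0000 60.0800 52.7700 43.3450 36.8050] k=[61 61 57 52 39 35]
t=10: x=[61.0000 60.5400 56.8850 51.0800 40.0350 35.4600] k=[61 61 61 49 36 37]

[1.0000, 1.0000, 1.0000, 0.8033, 0.5902, 0.6066]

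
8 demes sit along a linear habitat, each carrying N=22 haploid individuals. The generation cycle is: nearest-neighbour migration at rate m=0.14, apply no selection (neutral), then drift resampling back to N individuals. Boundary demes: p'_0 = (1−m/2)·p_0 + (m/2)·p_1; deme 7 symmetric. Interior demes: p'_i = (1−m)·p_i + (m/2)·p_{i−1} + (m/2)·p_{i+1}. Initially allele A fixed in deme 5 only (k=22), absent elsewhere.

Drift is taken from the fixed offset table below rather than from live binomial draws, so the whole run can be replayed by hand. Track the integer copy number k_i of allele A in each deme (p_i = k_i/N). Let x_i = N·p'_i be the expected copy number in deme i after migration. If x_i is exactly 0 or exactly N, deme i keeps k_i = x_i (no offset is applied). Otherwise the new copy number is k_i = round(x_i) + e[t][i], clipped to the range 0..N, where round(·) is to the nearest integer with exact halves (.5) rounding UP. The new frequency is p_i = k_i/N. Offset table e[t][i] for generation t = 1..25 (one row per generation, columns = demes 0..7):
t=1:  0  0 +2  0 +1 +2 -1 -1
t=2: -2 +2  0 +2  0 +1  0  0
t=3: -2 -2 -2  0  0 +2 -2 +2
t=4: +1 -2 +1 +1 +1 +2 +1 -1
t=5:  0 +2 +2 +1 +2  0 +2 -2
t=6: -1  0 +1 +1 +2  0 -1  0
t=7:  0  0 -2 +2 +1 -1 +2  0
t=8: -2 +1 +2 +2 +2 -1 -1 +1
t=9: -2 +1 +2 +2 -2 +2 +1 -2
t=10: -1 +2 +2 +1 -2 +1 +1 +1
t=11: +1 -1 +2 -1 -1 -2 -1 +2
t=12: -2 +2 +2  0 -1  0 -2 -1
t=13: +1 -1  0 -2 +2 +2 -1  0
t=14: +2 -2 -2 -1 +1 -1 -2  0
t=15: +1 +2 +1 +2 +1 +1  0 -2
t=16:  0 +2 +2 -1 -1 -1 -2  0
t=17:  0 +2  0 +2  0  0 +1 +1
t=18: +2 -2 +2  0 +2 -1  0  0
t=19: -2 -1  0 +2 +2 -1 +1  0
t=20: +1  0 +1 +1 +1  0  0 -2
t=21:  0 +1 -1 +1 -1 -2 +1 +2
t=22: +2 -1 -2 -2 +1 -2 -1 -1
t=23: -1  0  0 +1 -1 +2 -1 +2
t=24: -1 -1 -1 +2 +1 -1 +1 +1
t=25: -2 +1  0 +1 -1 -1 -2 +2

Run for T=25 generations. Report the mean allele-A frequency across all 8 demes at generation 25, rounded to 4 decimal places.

t=0: k=[0 0 0 0 0 22 0 0]
t=1: x=[0.0000 0.0000 0.0000 0.0000 1.5400 18.9200 1.5400 0.0000] k=[0 0 0 0 3 21 1 0]
t=2: x=[0.0000 0.0000 0.0000 0.2100 4.0500 18.3400 2.3300 0.0700] k=[0 0 0 2 4 19 2 0]
t=3: x=[0.0000 0.0000 0.1400 2.0000 4.9100 16.7600 3.0500 0.1400] k=[0 0 0 2 5 19 1 2]
t=4: x=[0.0000 0.0000 0.1400 2.0700 5.7700 16.7600 2.3300 1.9300] k=[0 0 1 3 7 19 3 1]
t=5: x=[0.0000 0.0700 1.0700 3.1400 7.5600 17.0400 3.9800 1.1400] k=[0 2 3 4 10 17 6 0]
t=6: x=[0.1400 1.9300 3.0000 4.3500 10.0700 15.7400 6.3500 0.4200] k=[0 2 4 5 12 16 5 0]
t=7: x=[0.1400 2.0000 3.9300 5.4200 11.7900 14.9500 5.4200 0.3500] k=[0 2 2 7 13 14 7 0]
t=8: x=[0.1400 1.8600 2.3500 7.0700 12.6500 13.4400 7.0000 0.4900] k=[0 3 4 9 15 12 6 1]
t=9: x=[0.2100 2.8600 4.2800 9.0700 14.3700 11.7900 6.0700 1.3500] k=[0 4 6 11 12 14 7 0]
t=10: x=[0.2800 3.8600 6.2100 10.7200 12.0700 13.3700 7.0000 0.4900] k=[0 6 8 12 10 14 8 1]
t=11: x=[0.4200 5.7200 8.1400 11.5800 10.4200 13.3000 7.9300 1.4900] k=[1 5 10 11 9 11 7 3]
t=12: x=[1.2800 5.0700 9.7200 10.7900 9.2800 10.5800 7.0000 3.2800] k=[0 7 12 11 8 11 5 2]
t=13: x=[0.4900 6.8600 11.5800 10.8600 8.4200 10.3700 5.2100 2.2100] k=[1 6 12 9 10 12 4 2]
t=14: x=[1.3500 6.0700 11.3700 9.2800 10.0700 11.3000 4.4200 2.1400] k=[3 4 9 8 11 10 2 2]
t=15: x=[3.0700 4.2800 8.5800 8.2800 10.7200 9.5100 2.5600 2.0000] k=[4 6 10 10 12 11 3 0]
t=16: x=[4.1400 6.1400 9.7200 10.1400 11.7900 10.5100 3.3500 0.2100] k=[4 8 12 9 11 10 1 0]
t=17: x=[4.2800 8.0000 11.5100 9.3500 10.7900 9.4400 1.5600 0.0700] k=[4 10 12 11 11 9 3 1]
t=18: x=[4.4200 9.7200 11.7900 11.0700 10.8600 8.7200 3.2800 1.1400] k=[6 8 14 11 13 8 3 1]
t=19: x=[6.1400 8.2800 13.3700 11.3500 12.5100 8.0000 3.2100 1.1400] k=[4 7 13 13 15 7 4 1]
t=20: x=[4.2100 7.2100 12.5800 13.1400 14.3000 7.3500 4.0000 1.2100] k=[5 7 14 14 15 7 4 0]
t=21: x=[5.1400 7.3500 13.5100 14.0700 14.3700 7.3500 3.9300 0.2800] k=[5 8 13 15 13 5 5 2]
t=22: x=[5.2100 8.1400 12.7900 14.7200 12.5800 5.5600 4.7900 2.2100] k=[7 7 11 13 14 4 4 1]
t=23: x=[7.0000 7.2800 10.8600 12.9300 13.2300 4.7000 3.7900 1.2100] k=[6 7 11 14 12 7 3 3]
t=24: x=[6.0700 7.2100 10.9300 13.6500 11.7900 7.0700 3.2800 3.0000] k=[5 6 10 16 13 6 4 4]
t=25: x=[5.0700 6.2100 10.1400 15.3700 12.7200 6.3500 4.1400 4.0000] k=[3 7 10 16 12 5 2 6]

0.3466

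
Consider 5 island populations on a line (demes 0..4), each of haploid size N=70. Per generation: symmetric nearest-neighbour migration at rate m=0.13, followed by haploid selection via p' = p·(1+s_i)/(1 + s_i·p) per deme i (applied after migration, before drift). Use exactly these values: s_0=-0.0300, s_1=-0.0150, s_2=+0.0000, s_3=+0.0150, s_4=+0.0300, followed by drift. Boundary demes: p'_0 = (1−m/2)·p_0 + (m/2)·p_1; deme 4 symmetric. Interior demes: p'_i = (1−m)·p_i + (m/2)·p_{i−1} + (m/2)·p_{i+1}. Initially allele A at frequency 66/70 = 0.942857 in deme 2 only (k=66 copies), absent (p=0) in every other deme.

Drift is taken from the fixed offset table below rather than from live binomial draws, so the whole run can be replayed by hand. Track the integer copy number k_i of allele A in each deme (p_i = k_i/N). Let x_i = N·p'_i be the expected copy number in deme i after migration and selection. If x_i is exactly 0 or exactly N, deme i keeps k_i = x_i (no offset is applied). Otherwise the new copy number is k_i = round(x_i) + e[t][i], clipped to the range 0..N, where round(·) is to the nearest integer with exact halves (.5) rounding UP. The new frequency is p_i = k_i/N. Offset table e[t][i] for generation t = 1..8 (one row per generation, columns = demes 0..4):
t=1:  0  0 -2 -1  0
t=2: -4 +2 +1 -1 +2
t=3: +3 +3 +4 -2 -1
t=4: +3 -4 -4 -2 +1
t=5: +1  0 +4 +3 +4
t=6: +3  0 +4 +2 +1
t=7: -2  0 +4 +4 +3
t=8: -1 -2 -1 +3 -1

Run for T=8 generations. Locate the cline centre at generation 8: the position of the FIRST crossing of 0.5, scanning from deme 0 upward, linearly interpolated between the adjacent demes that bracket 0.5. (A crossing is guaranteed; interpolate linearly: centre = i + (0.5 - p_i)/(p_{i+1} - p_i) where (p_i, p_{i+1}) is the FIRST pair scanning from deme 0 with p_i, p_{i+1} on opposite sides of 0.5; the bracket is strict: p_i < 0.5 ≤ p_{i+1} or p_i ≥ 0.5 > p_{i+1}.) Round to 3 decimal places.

t=0: k=[0 0 66 0 0]
t=1: x=[0.0000 4.2295 57.4200 4.3504 0.0000] k=[0 4 55 3 0]
t=2: x=[0.2522 6.9597 48.3050 6.2695 0.2008] k=[0 9 49 5 2]
t=3: x=[0.5676 10.8754 43.5400 7.7672 2.2587] k=[4 14 48 6 1]
t=4: x=[4.5195 15.3779 43.0600 8.5157 1.3640] k=[8 11 39 7 2]
t=5: x=[7.9772 12.4694 35.1000 8.8697 2.3924] k=[9 12 39 12 6]
t=6: x=[8.9544 13.3955 35.4900 13.5267 6.5637] k=[12 13 39 16 8]
t=7: x=[11.7639 14.4509 35.8150 17.1672 8.7437] k=[10 14 40 21 12]
t=8: x=[9.9962 15.2490 37.0750 21.8733 12.8930] k=[9 13 36 25 12]

1.957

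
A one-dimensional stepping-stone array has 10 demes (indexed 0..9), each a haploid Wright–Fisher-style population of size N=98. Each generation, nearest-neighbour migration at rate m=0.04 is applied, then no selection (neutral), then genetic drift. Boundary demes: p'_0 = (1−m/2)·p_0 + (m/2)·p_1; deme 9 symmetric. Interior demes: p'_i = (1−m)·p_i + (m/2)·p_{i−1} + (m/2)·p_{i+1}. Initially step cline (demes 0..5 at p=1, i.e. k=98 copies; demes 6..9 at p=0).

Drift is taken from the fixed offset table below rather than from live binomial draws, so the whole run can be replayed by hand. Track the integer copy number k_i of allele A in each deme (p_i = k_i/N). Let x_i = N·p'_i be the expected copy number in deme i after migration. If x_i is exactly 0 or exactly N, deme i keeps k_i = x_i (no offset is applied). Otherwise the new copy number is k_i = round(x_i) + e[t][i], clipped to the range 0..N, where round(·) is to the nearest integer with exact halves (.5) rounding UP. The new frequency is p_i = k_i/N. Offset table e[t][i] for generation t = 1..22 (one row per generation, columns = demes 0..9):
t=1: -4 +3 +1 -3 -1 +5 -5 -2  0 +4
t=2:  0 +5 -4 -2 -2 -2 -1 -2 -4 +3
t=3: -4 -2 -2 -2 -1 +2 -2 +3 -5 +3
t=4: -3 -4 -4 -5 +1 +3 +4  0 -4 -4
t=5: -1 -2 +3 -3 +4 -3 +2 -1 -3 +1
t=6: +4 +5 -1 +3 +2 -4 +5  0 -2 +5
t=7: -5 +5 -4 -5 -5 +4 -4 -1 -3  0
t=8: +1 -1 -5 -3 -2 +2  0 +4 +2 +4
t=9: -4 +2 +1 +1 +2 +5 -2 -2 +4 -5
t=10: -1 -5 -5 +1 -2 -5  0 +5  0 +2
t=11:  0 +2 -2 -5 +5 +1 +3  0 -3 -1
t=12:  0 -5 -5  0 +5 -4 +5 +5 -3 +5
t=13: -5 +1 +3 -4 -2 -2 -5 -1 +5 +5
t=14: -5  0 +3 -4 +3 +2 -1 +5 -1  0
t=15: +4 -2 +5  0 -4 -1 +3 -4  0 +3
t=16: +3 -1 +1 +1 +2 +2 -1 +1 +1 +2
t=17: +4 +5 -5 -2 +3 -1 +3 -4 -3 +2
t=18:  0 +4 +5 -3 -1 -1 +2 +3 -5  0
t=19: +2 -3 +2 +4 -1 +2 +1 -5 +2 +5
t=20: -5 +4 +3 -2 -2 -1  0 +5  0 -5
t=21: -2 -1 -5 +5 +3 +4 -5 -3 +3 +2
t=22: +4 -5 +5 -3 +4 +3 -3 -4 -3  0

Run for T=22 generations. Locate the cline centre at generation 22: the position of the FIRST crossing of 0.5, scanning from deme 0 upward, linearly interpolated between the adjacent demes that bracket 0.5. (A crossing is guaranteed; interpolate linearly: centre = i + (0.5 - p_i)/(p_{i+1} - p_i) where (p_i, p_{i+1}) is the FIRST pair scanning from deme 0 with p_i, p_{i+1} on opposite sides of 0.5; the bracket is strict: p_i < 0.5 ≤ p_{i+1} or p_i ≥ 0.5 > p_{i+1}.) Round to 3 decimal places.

5.566

t=0: k=[98 98 98 98 98 98 0 0 0 0]
t=1: x=[98.0000 98.0000 98.0000 98.0000 98.0000 96.0400 1.9600 0.0000 0.0000 0.0000] k=[98 98 98 98 98 98 0 0 0 0]
t=2: x=[98.0000 98.0000 98.0000 98.0000 98.0000 96.0400 1.9600 0.0000 0.0000 0.0000] k=[98 98 98 98 98 94 1 0 0 0]
t=3: x=[98.0000 98.0000 98.0000 98.0000 97.9200 92.2200 2.8400 0.0200 0.0000 0.0000] k=[98 98 98 98 97 94 1 3 0 0]
t=4: x=[98.0000 98.0000 98.0000 97.9800 96.9600 92.2000 2.9000 2.9000 0.0600 0.0000] k=[98 98 98 93 98 95 7 3 0 0]
t=5: x=[98.0000 98.0000 97.9000 93.2000 97.8400 93.3000 8.6800 3.0200 0.0600 0.0000] k=[98 98 98 90 98 90 11 2 0 0]
t=6: x=[98.0000 98.0000 97.8400 90.3200 97.6800 88.5800 12.4000 2.1400 0.0400 0.0000] k=[98 98 97 93 98 85 17 2 0 0]
t=7: x=[98.0000 97.9800 96.9400 93.1800 97.6400 83.9000 18.0600 2.2600 0.0400 0.0000] k=[98 98 93 88 93 88 14 1 0 0]
t=8: x=[98.0000 97.9000 93.0000 88.2000 92.8000 86.6200 15.2200 1.2400 0.0200 0.0000] k=[98 97 88 85 91 89 15 5 2 0]
t=9: x=[97.9800 96.8400 88.1200 85.1800 90.8400 87.5600 16.2800 5.1400 2.0200 0.0400] k=[94 98 89 86 93 93 14 3 6 0]
t=10: x=[94.0800 97.7400 89.1200 86.2000 92.8600 91.4200 15.3600 3.2800 5.8200 0.1200] k=[93 93 84 87 91 86 15 8 6 2]
t=11: x=[93.0000 92.8200 84.2400 87.0200 90.8200 84.6800 16.2800 8.1000 5.9600 2.0800] k=[93 95 82 82 96 86 19 8 3 1]
t=12: x=[93.0400 94.7000 82.2600 82.2800 95.5200 84.8600 20.1200 8.1200 3.0600 1.0400] k=[93 90 77 82 98 81 25 13 0 6]
t=13: x=[92.9400 89.8000 77.3600 82.2200 97.3400 80.2200 25.8800 12.9800 0.3800 5.8800] k=[88 91 80 78 95 78 21 12 5 11]
t=14: x=[88.0600 90.7200 80.1800 78.3800 94.3200 77.2000 21.9600 12.0400 5.2600 10.8800] k=[83 91 83 74 97 79 21 17 4 11]
t=15: x=[83.1600 90.6800 82.9800 74.6400 96.1800 78.2000 22.0800 16.8200 4.4000 10.8600] k=[87 89 88 75 92 77 25 13 4 14]
t=16: x=[87.0400 88.9400 87.7600 75.6000 91.3600 76.2600 25.8000 13.0600 4.3800 13.8000] k=[90 88 89 77 93 78 25 14 5 16]
t=17: x=[89.9600 88.0600 88.7400 77.5600 92.3800 77.2400 25.8400 14.0400 5.4000 15.7800] k=[94 93 84 76 95 76 29 10 2 18]
t=18: x=[93.9800 92.8400 84.0200 76.5400 94.2400 75.4400 29.5600 10.2200 2.4800 17.6800] k=[94 97 89 74 93 74 32 13 0 18]
t=19: x=[94.0600 96.7800 88.8600 74.6800 92.2400 73.5400 32.4600 13.1200 0.6200 17.6400] k=[96 94 91 79 91 76 33 8 3 23]
t=20: x=[95.9600 93.9800 90.8200 79.4800 90.4600 75.4400 33.3600 8.4000 3.5000 22.6000] k=[91 98 94 77 88 74 33 13 4 18]
t=21: x=[91.1400 97.7800 93.7400 77.5600 87.5000 73.4600 33.4200 13.2200 4.4600 17.7200] k=[89 97 89 83 91 77 28 10 7 20]
t=22: x=[89.1600 96.6800 89.0400 83.2800 90.5600 76.3000 28.6200 10.3000 7.3200 19.7400] k=[93 92 94 80 95 79 26 6 4 20]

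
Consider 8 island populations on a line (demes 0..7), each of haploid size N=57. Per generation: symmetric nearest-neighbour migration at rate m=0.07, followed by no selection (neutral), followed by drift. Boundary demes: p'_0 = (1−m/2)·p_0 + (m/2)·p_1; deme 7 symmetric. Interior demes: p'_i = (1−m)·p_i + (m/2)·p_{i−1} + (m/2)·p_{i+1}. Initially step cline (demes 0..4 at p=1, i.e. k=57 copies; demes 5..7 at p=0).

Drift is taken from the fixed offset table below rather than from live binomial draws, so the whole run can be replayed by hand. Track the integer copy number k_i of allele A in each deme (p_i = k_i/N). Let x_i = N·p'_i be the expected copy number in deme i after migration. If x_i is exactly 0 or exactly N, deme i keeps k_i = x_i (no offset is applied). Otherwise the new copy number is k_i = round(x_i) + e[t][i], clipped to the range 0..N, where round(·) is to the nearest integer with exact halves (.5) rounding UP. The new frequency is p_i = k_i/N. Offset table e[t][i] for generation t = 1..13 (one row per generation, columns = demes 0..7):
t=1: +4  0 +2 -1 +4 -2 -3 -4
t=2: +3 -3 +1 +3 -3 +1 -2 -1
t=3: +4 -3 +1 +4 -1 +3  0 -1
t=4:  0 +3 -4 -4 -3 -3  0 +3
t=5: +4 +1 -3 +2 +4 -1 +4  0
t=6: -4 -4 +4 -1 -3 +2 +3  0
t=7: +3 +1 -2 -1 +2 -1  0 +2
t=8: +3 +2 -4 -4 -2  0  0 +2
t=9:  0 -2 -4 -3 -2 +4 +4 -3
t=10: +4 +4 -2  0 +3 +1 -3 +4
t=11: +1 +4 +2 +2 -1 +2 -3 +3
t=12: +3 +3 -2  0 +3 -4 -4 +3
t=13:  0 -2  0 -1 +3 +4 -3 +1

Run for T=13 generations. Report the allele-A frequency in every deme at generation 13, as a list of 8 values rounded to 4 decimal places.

[1.0000, 0.9649, 0.8070, 0.8246, 0.7719, 0.3509, 0.0000, 0.2105]

t=0: k=[57 57 57 57 57 0 0 0]
t=1: x=[57.0000 57.0000 57.0000 57.0000 55.0050 1.9950 0.0000 0.0000] k=[57 57 57 57 57 0 0 0]
t=2: x=[57.0000 57.0000 57.0000 57.0000 55.0050 1.9950 0.0000 0.0000] k=[57 57 57 57 52 3 0 0]
t=3: x=[57.0000 57.0000 57.0000 56.8250 50.4600 4.6100 0.1050 0.0000] k=[57 57 57 57 49 8 0 0]
t=4: x=[57.0000 57.0000 57.0000 56.7200 47.8450 9.1550 0.2800 0.0000] k=[57 57 57 53 45 6 0 0]
t=5: x=[57.0000 57.0000 56.8600 52.8600 43.9150 7.1550 0.2100 0.0000] k=[57 57 54 55 48 6 4 0]
t=6: x=[57.0000 56.8950 54.1400 54.7200 46.7750 7.4000 3.9300 0.1400] k=[57 53 57 54 44 9 7 0]
t=7: x=[56.8600 53.2800 56.7550 53.7550 43.1250 10.1550 6.8250 0.2450] k=[57 54 55 53 45 9 7 2]
t=8: x=[56.8950 54.1400 54.8950 52.7900 44.0200 10.1900 6.8950 2.1750] k=[57 56 51 49 42 10 7 4]
t=9: x=[56.9650 55.8600 51.1050 48.8250 41.1250 11.0150 7.0000 4.1050] k=[57 54 47 46 39 15 11 1]
t=10: x=[56.8950 53.8600 47.2100 45.7900 38.4050 15.7000 10.7900 1.3500] k=[57 57 45 46 41 17 8 5]
t=11: x=[57.0000 56.5800 45.4550 45.7900 40.3350 17.5250 8.2100 5.1050] k=[57 57 47 48 39 20 5 8]
t=12: x=[57.0000 56.6500 47.3850 47.6500 38.6500 20.1400 5.6300 7.8950] k=[57 57 45 48 42 16 2 11]
t=13: x=[57.0000 56.5800 45.5250 47.6850 41.3000 16.4200 2.8050 10.6850] k=[57 55 46 47 44 20 0 12]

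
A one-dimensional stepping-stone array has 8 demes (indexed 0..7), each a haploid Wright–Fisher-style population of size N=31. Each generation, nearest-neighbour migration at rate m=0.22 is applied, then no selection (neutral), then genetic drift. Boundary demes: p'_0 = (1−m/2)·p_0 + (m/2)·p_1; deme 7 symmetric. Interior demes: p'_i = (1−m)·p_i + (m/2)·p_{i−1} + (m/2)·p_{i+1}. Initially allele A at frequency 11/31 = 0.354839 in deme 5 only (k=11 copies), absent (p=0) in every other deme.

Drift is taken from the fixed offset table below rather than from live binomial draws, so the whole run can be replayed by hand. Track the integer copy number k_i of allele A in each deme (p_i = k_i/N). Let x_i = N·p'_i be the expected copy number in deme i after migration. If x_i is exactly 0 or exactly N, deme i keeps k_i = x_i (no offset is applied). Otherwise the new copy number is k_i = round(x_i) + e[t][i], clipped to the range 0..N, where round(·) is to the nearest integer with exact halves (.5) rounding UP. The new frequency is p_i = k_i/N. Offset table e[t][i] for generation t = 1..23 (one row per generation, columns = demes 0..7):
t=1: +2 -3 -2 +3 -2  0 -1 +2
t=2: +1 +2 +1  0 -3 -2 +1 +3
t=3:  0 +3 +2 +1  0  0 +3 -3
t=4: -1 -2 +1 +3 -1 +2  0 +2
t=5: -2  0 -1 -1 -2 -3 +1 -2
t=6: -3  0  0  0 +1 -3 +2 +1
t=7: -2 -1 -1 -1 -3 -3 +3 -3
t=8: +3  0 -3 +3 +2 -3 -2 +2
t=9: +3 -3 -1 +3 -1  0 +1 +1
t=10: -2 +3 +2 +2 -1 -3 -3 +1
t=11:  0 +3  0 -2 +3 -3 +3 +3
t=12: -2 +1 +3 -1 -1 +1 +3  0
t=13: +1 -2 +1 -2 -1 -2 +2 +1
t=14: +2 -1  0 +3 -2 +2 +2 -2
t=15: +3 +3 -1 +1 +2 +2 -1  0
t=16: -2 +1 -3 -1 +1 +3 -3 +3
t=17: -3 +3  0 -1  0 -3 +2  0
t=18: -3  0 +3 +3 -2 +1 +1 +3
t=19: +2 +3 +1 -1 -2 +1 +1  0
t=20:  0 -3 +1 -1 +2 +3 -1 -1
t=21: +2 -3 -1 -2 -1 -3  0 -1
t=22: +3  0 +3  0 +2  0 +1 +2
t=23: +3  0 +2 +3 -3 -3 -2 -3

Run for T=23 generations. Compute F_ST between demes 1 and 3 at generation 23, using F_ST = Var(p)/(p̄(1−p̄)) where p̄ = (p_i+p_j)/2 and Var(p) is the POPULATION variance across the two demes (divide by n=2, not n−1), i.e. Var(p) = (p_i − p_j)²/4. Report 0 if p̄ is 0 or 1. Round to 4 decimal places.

t=0: k=[0 0 0 0 0 11 0 0]
t=1: x=[0.0000 0.0000 0.0000 0.0000 1.2100 8.5800 1.2100 0.0000] k=[0 0 0 0 0 9 0 0]
t=2: x=[0.0000 0.0000 0.0000 0.0000 0.9900 7.0200 0.9900 0.0000] k=[0 0 0 0 0 5 2 0]
t=3: x=[0.0000 0.0000 0.0000 0.0000 0.5500 4.1200 2.1100 0.2200] k=[0 0 0 0 1 4 5 0]
t=4: x=[0.0000 0.0000 0.0000 0.1100 1.2200 3.7800 4.3400 0.5500] k=[0 0 0 3 0 6 4 3]
t=5: x=[0.0000 0.0000 0.3300 2.3400 0.9900 5.1200 4.1100 3.1100] k=[0 0 0 1 0 2 5 1]
t=6: x=[0.0000 0.0000 0.1100 0.7800 0.3300 2.1100 4.2300 1.4400] k=[0 0 0 1 1 0 6 2]
t=7: x=[0.0000 0.0000 0.1100 0.8900 0.8900 0.7700 4.9000 2.4400] k=[0 0 0 0 0 0 8 0]
t=8: x=[0.0000 0.0000 0.0000 0.0000 0.0000 0.8800 6.2400 0.8800] k=[0 0 0 0 0 0 4 3]
t=9: x=[0.0000 0.0000 0.0000 0.0000 0.0000 0.4400 3.4500 3.1100] k=[0 0 0 0 0 0 4 4]
t=10: x=[0.0000 0.0000 0.0000 0.0000 0.0000 0.4400 3.5600 4.0000] k=[0 0 0 0 0 0 1 5]
t=11: x=[0.0000 0.0000 0.0000 0.0000 0.0000 0.1100 1.3300 4.5600] k=[0 0 0 0 0 0 4 8]
t=12: x=[0.0000 0.0000 0.0000 0.0000 0.0000 0.4400 4.0000 7.5600] k=[0 0 0 0 0 1 7 8]
t=13: x=[0.0000 0.0000 0.0000 0.0000 0.1100 1.5500 6.4500 7.8900] k=[0 0 0 0 0 0 8 9]
t=14: x=[0.0000 0.0000 0.0000 0.0000 0.0000 0.8800 7.2300 8.8900] k=[0 0 0 0 0 3 9 7]
t=15: x=[0.0000 0.0000 0.0000 0.0000 0.3300 3.3300 8.1200 7.2200] k=[0 0 0 0 2 5 7 7]
t=16: x=[0.0000 0.0000 0.0000 0.2200 2.1100 4.8900 6.7800 7.0000] k=[0 0 0 0 3 8 4 10]
t=17: x=[0.0000 0.0000 0.0000 0.3300 3.2200 7.0100 5.1000 9.3400] k=[0 0 0 0 3 4 7 9]
t=18: x=[0.0000 0.0000 0.0000 0.3300 2.7800 4.2200 6.8900 8.7800] k=[0 0 0 3 1 5 8 12]
t=19: x=[0.0000 0.0000 0.3300 2.4500 1.6600 4.8900 8.1100 11.5600] k=[0 0 1 1 0 6 9 12]
t=20: x=[0.0000 0.1100 0.8900 0.8900 0.7700 5.6700 9.0000 11.6700] k=[0 0 2 0 3 9 8 11]
t=21: x=[0.0000 0.2200 1.5600 0.5500 3.3300 8.2300 8.4400 10.6700] k=[0 0 1 0 2 5 8 10]
t=22: x=[0.0000 0.1100 0.7800 0.3300 2.1100 5.0000 7.8900 9.7800] k=[0 0 4 0 4 5 9 12]
t=23: x=[0.0000 0.4400 3.1200 0.8800 3.6700 5.3300 8.8900 11.6700] k=[0 0 5 4 1 2 7 9]

0.0690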